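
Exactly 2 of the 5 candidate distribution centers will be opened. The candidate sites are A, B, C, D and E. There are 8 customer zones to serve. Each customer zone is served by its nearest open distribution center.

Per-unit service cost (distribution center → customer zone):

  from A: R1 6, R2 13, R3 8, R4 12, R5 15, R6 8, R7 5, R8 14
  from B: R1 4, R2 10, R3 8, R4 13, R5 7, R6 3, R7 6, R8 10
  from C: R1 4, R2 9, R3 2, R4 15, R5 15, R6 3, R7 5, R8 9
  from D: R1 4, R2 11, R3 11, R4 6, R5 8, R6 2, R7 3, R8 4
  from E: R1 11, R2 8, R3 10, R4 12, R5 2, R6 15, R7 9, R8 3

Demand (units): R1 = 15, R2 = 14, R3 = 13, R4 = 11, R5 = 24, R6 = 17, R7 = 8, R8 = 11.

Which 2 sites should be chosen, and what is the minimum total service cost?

Choose C and E; total service cost 502.

With exactly 2 open, each customer zone uses its cheapest among the chosen.
{C, E}: R1→C 4·15=60, R2→E 8·14=112, R3→C 2·13=26, R4→E 12·11=132, R5→E 2·24=48, R6→C 3·17=51, R7→C 5·8=40, R8→E 3·11=33. Service cost 502.
{D, E}: service cost 507
{C, D}: service cost 572
Among all 10 size-2 choices, {C, E} is lowest.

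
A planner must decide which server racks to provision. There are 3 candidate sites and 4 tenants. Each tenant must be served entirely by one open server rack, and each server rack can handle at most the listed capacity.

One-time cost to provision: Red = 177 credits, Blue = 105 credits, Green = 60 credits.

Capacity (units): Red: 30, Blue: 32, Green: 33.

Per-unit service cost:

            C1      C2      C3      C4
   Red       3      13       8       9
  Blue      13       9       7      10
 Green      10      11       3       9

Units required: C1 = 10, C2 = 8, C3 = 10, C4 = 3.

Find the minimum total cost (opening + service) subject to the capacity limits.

Minimum total cost: 305

Open {Green}: C1→Green 10·10=100, C2→Green 11·8=88, C3→Green 3·10=30, C4→Green 9·3=27.
Loads: Green carries 31/33. Service 245; fixed 60; total 305.
Next best feasible plan costs 394.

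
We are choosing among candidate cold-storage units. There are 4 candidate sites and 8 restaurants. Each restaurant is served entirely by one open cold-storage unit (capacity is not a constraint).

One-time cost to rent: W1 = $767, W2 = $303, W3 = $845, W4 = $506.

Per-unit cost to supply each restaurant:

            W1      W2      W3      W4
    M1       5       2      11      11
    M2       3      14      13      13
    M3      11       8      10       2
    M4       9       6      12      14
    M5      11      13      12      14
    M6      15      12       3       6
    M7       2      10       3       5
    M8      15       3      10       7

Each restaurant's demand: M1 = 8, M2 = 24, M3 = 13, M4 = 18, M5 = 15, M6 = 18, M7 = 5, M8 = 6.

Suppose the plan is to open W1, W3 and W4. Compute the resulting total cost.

Each restaurant is assigned to its cheapest site among the open ones.
{W1, W3, W4}: M1→W1 5·8=40, M2→W1 3·24=72, M3→W4 2·13=26, M4→W1 9·18=162, M5→W1 11·15=165, M6→W3 3·18=54, M7→W1 2·5=10, M8→W4 7·6=42. Service 571; fixed 2118; total 2689.

Total cost: 2689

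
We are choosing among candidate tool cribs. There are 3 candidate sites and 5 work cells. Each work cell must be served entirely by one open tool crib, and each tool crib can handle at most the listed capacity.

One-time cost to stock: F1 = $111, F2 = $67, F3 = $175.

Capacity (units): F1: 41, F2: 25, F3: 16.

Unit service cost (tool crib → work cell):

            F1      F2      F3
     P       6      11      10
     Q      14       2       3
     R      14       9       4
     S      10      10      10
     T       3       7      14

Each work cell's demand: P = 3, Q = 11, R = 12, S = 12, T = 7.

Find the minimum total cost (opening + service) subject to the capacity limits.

Open {F1, F2}: P→F1 6·3=18, Q→F2 2·11=22, R→F2 9·12=108, S→F1 10·12=120, T→F1 3·7=21.
Loads: F1 carries 22/41, F2 carries 23/25. Service 289; fixed 178; total 467.
Next best feasible plan costs 527.

Minimum total cost: 467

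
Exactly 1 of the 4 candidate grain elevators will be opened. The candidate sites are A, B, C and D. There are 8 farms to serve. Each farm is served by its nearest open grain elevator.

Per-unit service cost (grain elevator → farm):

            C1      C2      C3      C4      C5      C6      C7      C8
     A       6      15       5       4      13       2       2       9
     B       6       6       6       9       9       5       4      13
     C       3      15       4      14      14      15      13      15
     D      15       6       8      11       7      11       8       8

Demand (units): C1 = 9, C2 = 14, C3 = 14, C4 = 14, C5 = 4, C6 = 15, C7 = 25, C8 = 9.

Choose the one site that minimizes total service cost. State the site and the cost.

Choose A only; total service cost 603.

With exactly 1 open, each farm uses its cheapest among the chosen.
{A}: C1→A 6·9=54, C2→A 15·14=210, C3→A 5·14=70, C4→A 4·14=56, C5→A 13·4=52, C6→A 2·15=30, C7→A 2·25=50, C8→A 9·9=81. Service cost 603.
{B}: service cost 676
{D}: service cost 950
Among all 4 size-1 choices, {A} is lowest.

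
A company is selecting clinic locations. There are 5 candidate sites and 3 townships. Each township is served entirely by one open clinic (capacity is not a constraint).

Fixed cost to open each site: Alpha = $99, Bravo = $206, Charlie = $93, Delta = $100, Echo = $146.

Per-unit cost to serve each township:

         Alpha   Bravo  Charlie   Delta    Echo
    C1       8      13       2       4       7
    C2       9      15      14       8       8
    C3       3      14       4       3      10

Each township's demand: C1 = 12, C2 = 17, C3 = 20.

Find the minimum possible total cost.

Minimum total cost: 344

For any fixed open set, each township goes to its cheapest open site; total = fixed + service.
{Delta}: C1→Delta 4·12=48, C2→Delta 8·17=136, C3→Delta 3·20=60. Service 244; fixed 100; total 344.
{Alpha}: service 309 + fixed 99 = 408
{Charlie, Delta}: C1→Charlie 2·12=24, C2→Delta 8·17=136, C3→Delta 3·20=60. Service 220; fixed 193; total 413.
{Alpha, Bravo, Charlie, Delta, Echo}: C1→Charlie 2·12=24, C2→Delta 8·17=136, C3→Alpha 3·20=60. Service 220; fixed 644; total 864.
No other subset beats 344.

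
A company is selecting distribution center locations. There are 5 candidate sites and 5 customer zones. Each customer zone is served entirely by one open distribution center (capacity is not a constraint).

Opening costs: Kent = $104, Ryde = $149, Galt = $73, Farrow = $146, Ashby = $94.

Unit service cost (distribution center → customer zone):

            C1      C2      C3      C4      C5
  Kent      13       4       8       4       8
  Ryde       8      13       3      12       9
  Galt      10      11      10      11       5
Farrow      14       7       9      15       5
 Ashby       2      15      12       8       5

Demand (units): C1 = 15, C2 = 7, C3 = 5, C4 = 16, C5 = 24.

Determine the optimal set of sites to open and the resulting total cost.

Open Kent and Ashby; minimum total cost 480.

For any fixed open set, each customer zone goes to its cheapest open site; total = fixed + service.
{Kent, Ashby}: C1→Ashby 2·15=30, C2→Kent 4·7=28, C3→Kent 8·5=40, C4→Kent 4·16=64, C5→Ashby 5·24=120. Service 282; fixed 198; total 480.
{Ashby}: C1→Ashby 2·15=30, C2→Ashby 15·7=105, C3→Ashby 12·5=60, C4→Ashby 8·16=128, C5→Ashby 5·24=120. Service 443; fixed 94; total 537.
{Kent, Galt, Ashby}: service 282 + fixed 271 = 553
{Kent, Ryde, Galt, Farrow, Ashby}: C1→Ashby 2·15=30, C2→Kent 4·7=28, C3→Ryde 3·5=15, C4→Kent 4·16=64, C5→Galt 5·24=120. Service 257; fixed 566; total 823.
No other subset beats 480.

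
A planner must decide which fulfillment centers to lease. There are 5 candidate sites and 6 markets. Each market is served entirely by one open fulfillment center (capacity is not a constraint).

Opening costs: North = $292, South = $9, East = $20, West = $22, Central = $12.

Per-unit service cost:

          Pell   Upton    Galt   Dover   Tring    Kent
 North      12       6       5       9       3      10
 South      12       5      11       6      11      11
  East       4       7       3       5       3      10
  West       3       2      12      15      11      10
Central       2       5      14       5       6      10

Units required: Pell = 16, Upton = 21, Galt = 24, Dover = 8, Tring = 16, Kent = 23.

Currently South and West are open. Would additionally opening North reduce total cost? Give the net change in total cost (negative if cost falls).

No — net change +20 (cost rises by 20).

Current service cost with {South, West}: 808.
Adding North: each market re-picks its cheapest; new service cost 536, saving 272.
Extra fixed cost: 292. Net change = 292 − 272 = 20.
(Totals: 839 → 859.)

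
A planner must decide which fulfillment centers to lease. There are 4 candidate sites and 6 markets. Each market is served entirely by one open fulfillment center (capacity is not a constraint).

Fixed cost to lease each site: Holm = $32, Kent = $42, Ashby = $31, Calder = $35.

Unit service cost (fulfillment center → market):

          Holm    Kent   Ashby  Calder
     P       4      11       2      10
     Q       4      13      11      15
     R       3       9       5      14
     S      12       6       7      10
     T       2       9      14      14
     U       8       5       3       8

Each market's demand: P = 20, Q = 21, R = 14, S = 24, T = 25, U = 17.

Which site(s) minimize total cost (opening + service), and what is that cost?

For any fixed open set, each market goes to its cheapest open site; total = fixed + service.
{Holm, Ashby}: P→Ashby 2·20=40, Q→Holm 4·21=84, R→Holm 3·14=42, S→Ashby 7·24=168, T→Holm 2·25=50, U→Ashby 3·17=51. Service 435; fixed 63; total 498.
{Holm, Kent, Ashby}: service 411 + fixed 105 = 516
{Holm, Ashby, Calder}: P→Ashby 2·20=40, Q→Holm 4·21=84, R→Holm 3·14=42, S→Ashby 7·24=168, T→Holm 2·25=50, U→Ashby 3·17=51. Service 435; fixed 98; total 533.
{Holm, Kent, Ashby, Calder}: service 411 + fixed 140 = 551
No other subset beats 498.

Open Holm and Ashby; minimum total cost 498.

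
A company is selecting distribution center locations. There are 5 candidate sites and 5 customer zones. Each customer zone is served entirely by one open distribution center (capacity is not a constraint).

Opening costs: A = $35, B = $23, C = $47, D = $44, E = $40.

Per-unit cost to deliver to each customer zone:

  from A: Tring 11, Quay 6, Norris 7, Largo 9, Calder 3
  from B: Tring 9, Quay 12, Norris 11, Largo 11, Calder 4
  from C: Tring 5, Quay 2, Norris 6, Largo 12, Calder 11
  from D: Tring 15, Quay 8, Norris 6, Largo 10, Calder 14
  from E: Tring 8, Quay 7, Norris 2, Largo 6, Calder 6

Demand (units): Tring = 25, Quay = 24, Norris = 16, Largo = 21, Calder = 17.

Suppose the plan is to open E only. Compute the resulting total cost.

Total cost: 668

Each customer zone is assigned to its cheapest site among the open ones.
{E}: Tring→E 8·25=200, Quay→E 7·24=168, Norris→E 2·16=32, Largo→E 6·21=126, Calder→E 6·17=102. Service 628; fixed 40; total 668.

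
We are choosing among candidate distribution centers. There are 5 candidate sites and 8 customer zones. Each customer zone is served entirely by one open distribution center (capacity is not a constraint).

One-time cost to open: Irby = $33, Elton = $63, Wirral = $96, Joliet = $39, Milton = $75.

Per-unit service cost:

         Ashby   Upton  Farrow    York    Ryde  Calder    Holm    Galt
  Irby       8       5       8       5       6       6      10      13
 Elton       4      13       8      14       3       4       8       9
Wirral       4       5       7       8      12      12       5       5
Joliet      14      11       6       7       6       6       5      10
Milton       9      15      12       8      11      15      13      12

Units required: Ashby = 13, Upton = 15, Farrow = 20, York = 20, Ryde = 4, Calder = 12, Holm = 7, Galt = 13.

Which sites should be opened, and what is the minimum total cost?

Open Irby and Wirral; minimum total cost 692.

For any fixed open set, each customer zone goes to its cheapest open site; total = fixed + service.
{Irby, Wirral}: Ashby→Wirral 4·13=52, Upton→Irby 5·15=75, Farrow→Wirral 7·20=140, York→Irby 5·20=100, Ryde→Irby 6·4=24, Calder→Irby 6·12=72, Holm→Wirral 5·7=35, Galt→Wirral 5·13=65. Service 563; fixed 129; total 692.
{Irby, Elton, Joliet}: service 559 + fixed 135 = 694
{Irby, Wirral, Joliet}: service 543 + fixed 168 = 711
{Irby, Elton, Wirral, Joliet, Milton}: service 507 + fixed 306 = 813
No other subset beats 692.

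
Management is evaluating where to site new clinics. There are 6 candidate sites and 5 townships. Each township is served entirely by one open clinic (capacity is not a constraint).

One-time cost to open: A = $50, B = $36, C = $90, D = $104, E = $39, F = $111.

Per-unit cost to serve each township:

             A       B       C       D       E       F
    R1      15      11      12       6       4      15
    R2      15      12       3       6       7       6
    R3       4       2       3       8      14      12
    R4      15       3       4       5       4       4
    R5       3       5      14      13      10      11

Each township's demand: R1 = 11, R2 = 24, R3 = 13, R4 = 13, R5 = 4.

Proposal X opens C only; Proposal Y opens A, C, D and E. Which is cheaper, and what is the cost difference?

Proposal X: {C}: R1→C 12·11=132, R2→C 3·24=72, R3→C 3·13=39, R4→C 4·13=52, R5→C 14·4=56. Service 351; fixed 90; total 441.
Proposal Y: {A, C, D, E}: R1→E 4·11=44, R2→C 3·24=72, R3→C 3·13=39, R4→C 4·13=52, R5→A 3·4=12. Service 219; fixed 283; total 502.
Difference: |441 − 502| = 61.

Proposal X is cheaper by 61.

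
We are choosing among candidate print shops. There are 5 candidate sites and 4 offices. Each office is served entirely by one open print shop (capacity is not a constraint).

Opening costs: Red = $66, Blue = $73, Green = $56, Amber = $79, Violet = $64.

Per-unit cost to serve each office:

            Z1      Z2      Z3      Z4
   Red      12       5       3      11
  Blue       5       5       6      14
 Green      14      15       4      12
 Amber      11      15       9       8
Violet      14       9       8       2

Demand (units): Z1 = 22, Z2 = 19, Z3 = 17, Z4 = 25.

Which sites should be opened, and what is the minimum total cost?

For any fixed open set, each office goes to its cheapest open site; total = fixed + service.
{Blue, Violet}: Z1→Blue 5·22=110, Z2→Blue 5·19=95, Z3→Blue 6·17=102, Z4→Violet 2·25=50. Service 357; fixed 137; total 494.
{Red, Blue, Violet}: Z1→Blue 5·22=110, Z2→Red 5·19=95, Z3→Red 3·17=51, Z4→Violet 2·25=50. Service 306; fixed 203; total 509.
{Blue, Green, Violet}: service 323 + fixed 193 = 516
{Red, Blue, Green, Amber, Violet}: Z1→Blue 5·22=110, Z2→Red 5·19=95, Z3→Red 3·17=51, Z4→Violet 2·25=50. Service 306; fixed 338; total 644.
No other subset beats 494.

Open Blue and Violet; minimum total cost 494.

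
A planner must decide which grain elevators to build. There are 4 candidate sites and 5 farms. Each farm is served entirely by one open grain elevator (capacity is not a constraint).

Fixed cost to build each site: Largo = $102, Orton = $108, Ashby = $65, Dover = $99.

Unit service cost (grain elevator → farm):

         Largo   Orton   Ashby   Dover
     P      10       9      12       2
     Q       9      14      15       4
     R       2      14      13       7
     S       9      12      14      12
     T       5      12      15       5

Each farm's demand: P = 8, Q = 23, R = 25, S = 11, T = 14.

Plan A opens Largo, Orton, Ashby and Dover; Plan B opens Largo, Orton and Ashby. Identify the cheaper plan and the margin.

Plan A is cheaper by 72.

Plan A: {Largo, Orton, Ashby, Dover}: P→Dover 2·8=16, Q→Dover 4·23=92, R→Largo 2·25=50, S→Largo 9·11=99, T→Largo 5·14=70. Service 327; fixed 374; total 701.
Plan B: {Largo, Orton, Ashby}: P→Orton 9·8=72, Q→Largo 9·23=207, R→Largo 2·25=50, S→Largo 9·11=99, T→Largo 5·14=70. Service 498; fixed 275; total 773.
Difference: |701 − 773| = 72.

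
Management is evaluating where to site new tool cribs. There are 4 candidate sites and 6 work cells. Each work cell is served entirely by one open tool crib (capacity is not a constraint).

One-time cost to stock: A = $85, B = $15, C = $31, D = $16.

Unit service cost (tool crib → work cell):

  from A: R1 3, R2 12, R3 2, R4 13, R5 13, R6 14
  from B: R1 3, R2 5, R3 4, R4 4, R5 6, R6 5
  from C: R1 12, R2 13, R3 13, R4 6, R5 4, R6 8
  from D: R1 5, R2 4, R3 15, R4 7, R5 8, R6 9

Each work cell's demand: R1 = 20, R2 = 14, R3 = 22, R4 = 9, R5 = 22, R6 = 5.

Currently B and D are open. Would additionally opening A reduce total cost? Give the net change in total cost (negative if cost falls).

No — net change +41 (cost rises by 41).

Current service cost with {B, D}: 397.
Adding A: each work cell re-picks its cheapest; new service cost 353, saving 44.
Extra fixed cost: 85. Net change = 85 − 44 = 41.
(Totals: 428 → 469.)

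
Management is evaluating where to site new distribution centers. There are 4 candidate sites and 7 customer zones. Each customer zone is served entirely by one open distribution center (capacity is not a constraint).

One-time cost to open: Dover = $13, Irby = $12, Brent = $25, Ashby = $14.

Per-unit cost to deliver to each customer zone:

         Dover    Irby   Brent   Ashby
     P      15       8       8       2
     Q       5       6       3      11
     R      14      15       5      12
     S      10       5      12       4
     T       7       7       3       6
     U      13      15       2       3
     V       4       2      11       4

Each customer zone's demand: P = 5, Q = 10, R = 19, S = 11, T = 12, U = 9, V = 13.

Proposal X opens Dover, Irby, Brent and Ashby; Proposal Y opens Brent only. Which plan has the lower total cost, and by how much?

Proposal X is cheaper by 196.

Proposal X: {Dover, Irby, Brent, Ashby}: P→Ashby 2·5=10, Q→Brent 3·10=30, R→Brent 5·19=95, S→Ashby 4·11=44, T→Brent 3·12=36, U→Brent 2·9=18, V→Irby 2·13=26. Service 259; fixed 64; total 323.
Proposal Y: {Brent}: P→Brent 8·5=40, Q→Brent 3·10=30, R→Brent 5·19=95, S→Brent 12·11=132, T→Brent 3·12=36, U→Brent 2·9=18, V→Brent 11·13=143. Service 494; fixed 25; total 519.
Difference: |323 − 519| = 196.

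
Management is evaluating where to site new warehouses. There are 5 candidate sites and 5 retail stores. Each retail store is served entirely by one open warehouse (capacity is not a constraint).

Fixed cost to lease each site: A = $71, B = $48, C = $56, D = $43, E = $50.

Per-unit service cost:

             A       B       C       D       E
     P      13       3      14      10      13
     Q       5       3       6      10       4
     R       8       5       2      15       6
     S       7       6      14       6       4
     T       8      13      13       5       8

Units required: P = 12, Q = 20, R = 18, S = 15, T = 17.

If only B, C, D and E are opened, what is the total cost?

Total cost: 474

Each retail store is assigned to its cheapest site among the open ones.
{B, C, D, E}: P→B 3·12=36, Q→B 3·20=60, R→C 2·18=36, S→E 4·15=60, T→D 5·17=85. Service 277; fixed 197; total 474.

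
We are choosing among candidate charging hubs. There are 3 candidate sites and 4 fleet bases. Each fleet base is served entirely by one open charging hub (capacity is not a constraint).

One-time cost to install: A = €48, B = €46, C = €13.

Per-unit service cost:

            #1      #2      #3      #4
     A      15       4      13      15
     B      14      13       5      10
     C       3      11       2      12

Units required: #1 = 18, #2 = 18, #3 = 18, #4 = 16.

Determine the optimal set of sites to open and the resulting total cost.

Open A and C; minimum total cost 415.

For any fixed open set, each fleet base goes to its cheapest open site; total = fixed + service.
{A, C}: #1→C 3·18=54, #2→A 4·18=72, #3→C 2·18=36, #4→C 12·16=192. Service 354; fixed 61; total 415.
{A, B, C}: service 322 + fixed 107 = 429
{C}: service 480 + fixed 13 = 493
No other subset beats 415.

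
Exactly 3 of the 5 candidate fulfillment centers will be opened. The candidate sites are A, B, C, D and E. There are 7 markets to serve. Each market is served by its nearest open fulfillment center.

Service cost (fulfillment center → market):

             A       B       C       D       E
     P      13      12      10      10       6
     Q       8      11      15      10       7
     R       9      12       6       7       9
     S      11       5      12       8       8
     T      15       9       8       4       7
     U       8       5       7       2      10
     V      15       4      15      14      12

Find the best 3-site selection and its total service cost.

With exactly 3 open, each market uses its cheapest among the chosen.
{B, D, E}: P→E 6, Q→E 7, R→D 7, S→B 5, T→D 4, U→D 2, V→B 4. Service cost 35.
{A, B, D}: service cost 40
{B, C, E}: service cost 40
Among all 10 size-3 choices, {B, D, E} is lowest.

Choose B, D and E; total service cost 35.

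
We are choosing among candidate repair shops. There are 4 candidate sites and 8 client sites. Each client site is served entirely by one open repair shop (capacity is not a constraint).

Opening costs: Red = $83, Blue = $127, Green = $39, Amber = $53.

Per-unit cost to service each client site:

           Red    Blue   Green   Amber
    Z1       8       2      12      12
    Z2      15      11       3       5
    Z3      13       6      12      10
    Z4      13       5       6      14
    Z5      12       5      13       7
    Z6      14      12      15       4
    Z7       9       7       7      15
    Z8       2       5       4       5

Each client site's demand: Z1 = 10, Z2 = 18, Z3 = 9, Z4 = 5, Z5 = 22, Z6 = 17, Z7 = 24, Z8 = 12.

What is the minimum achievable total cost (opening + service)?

Minimum total cost: 766

For any fixed open set, each client site goes to its cheapest open site; total = fixed + service.
{Blue, Green, Amber}: Z1→Blue 2·10=20, Z2→Green 3·18=54, Z3→Blue 6·9=54, Z4→Blue 5·5=25, Z5→Blue 5·22=110, Z6→Amber 4·17=68, Z7→Blue 7·24=168, Z8→Green 4·12=48. Service 547; fixed 219; total 766.
{Blue, Amber}: service 595 + fixed 180 = 775
{Red, Blue, Amber}: service 559 + fixed 263 = 822
{Red, Blue, Green, Amber}: service 523 + fixed 302 = 825
(All 15 nonempty subsets were checked; Blue, Green and Amber is lowest.)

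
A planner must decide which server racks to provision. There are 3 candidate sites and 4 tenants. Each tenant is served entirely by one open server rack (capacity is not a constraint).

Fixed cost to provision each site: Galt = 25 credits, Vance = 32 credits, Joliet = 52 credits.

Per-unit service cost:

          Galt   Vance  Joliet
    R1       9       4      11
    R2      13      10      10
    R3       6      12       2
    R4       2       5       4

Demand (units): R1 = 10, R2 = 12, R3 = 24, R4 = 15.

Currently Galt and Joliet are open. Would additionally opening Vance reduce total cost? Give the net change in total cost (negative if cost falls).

Yes — net change −18 (cost falls by 18).

Current service cost with {Galt, Joliet}: 288.
Adding Vance: each tenant re-picks its cheapest; new service cost 238, saving 50.
Extra fixed cost: 32. Net change = 32 − 50 = -18.
(Totals: 365 → 347.)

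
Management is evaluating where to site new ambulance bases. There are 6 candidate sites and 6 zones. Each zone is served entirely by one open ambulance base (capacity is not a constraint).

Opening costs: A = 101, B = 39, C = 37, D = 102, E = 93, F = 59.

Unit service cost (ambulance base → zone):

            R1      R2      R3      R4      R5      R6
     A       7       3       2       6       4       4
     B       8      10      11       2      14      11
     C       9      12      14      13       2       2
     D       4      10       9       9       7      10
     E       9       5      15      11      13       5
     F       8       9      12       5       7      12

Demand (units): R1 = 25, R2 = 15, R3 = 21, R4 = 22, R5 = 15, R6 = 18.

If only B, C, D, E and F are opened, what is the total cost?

Each zone is assigned to its cheapest site among the open ones.
{B, C, D, E, F}: R1→D 4·25=100, R2→E 5·15=75, R3→D 9·21=189, R4→B 2·22=44, R5→C 2·15=30, R6→C 2·18=36. Service 474; fixed 330; total 804.

Total cost: 804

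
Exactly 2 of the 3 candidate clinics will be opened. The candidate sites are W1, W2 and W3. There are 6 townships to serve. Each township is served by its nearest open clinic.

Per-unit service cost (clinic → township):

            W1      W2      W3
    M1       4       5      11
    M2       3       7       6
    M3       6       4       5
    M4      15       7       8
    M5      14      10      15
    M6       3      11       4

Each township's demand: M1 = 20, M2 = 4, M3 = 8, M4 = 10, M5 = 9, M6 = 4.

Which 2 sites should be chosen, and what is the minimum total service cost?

With exactly 2 open, each township uses its cheapest among the chosen.
{W1, W2}: M1→W1 4·20=80, M2→W1 3·4=12, M3→W2 4·8=32, M4→W2 7·10=70, M5→W2 10·9=90, M6→W1 3·4=12. Service cost 296.
{W2, W3}: service cost 332
{W1, W3}: service cost 350
Among all 3 size-2 choices, {W1, W2} is lowest.

Choose W1 and W2; total service cost 296.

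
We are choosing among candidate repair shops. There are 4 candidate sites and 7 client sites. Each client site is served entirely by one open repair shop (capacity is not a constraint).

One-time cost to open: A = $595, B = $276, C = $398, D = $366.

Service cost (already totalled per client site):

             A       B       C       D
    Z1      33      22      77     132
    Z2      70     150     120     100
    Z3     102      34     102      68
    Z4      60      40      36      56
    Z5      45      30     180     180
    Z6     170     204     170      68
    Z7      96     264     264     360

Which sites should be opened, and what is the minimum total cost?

For any fixed open set, each client site goes to its cheapest open site; total = fixed + service.
{B}: Z1→B 22, Z2→B 150, Z3→B 34, Z4→B 40, Z5→B 30, Z6→B 204, Z7→B 264. Service 744; fixed 276; total 1020.
{A}: service 576 + fixed 595 = 1171
{B, D}: service 558 + fixed 642 = 1200
{A, B, C, D}: service 356 + fixed 1635 = 1991
No other subset beats 1020.

Open B only; minimum total cost 1020.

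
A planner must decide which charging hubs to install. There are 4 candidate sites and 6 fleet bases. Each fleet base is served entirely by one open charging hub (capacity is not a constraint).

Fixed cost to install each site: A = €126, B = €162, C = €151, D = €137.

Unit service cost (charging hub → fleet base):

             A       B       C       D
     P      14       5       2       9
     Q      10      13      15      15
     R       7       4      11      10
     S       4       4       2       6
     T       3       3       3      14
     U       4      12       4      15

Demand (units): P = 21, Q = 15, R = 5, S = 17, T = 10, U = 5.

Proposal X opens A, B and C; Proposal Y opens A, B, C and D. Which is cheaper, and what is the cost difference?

Proposal X: {A, B, C}: P→C 2·21=42, Q→A 10·15=150, R→B 4·5=20, S→C 2·17=34, T→A 3·10=30, U→A 4·5=20. Service 296; fixed 439; total 735.
Proposal Y: {A, B, C, D}: P→C 2·21=42, Q→A 10·15=150, R→B 4·5=20, S→C 2·17=34, T→A 3·10=30, U→A 4·5=20. Service 296; fixed 576; total 872.
Difference: |735 − 872| = 137.

Proposal X is cheaper by 137.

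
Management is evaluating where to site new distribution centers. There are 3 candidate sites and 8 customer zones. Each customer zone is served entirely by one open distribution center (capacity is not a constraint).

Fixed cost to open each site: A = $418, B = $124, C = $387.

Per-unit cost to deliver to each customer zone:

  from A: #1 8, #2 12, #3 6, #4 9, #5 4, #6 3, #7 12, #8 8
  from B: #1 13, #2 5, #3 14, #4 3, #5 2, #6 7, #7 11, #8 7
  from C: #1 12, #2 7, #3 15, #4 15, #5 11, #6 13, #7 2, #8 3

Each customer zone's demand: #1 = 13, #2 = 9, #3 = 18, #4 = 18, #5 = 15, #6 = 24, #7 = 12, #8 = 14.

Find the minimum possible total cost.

Minimum total cost: 1072

For any fixed open set, each customer zone goes to its cheapest open site; total = fixed + service.
{B}: #1→B 13·13=169, #2→B 5·9=45, #3→B 14·18=252, #4→B 3·18=54, #5→B 2·15=30, #6→B 7·24=168, #7→B 11·12=132, #8→B 7·14=98. Service 948; fixed 124; total 1072.
{A, B}: service 643 + fixed 542 = 1185
{B, C}: #1→C 12·13=156, #2→B 5·9=45, #3→B 14·18=252, #4→B 3·18=54, #5→B 2·15=30, #6→B 7·24=168, #7→C 2·12=24, #8→C 3·14=42. Service 771; fixed 511; total 1282.
{A, B, C}: service 479 + fixed 929 = 1408
No other subset beats 1072.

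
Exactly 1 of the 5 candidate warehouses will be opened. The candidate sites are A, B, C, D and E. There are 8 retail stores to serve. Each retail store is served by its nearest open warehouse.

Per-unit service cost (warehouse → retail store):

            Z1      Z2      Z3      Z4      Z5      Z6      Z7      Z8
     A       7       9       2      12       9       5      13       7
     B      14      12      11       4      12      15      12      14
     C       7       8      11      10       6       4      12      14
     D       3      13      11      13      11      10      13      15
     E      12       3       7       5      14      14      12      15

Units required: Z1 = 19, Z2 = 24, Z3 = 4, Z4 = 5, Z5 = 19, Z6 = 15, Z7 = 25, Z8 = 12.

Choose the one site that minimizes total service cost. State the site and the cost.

With exactly 1 open, each retail store uses its cheapest among the chosen.
{C}: Z1→C 7·19=133, Z2→C 8·24=192, Z3→C 11·4=44, Z4→C 10·5=50, Z5→C 6·19=114, Z6→C 4·15=60, Z7→C 12·25=300, Z8→C 14·12=168. Service cost 1061.
{A}: service cost 1072
{E}: service cost 1309
Among all 5 size-1 choices, {C} is lowest.

Choose C only; total service cost 1061.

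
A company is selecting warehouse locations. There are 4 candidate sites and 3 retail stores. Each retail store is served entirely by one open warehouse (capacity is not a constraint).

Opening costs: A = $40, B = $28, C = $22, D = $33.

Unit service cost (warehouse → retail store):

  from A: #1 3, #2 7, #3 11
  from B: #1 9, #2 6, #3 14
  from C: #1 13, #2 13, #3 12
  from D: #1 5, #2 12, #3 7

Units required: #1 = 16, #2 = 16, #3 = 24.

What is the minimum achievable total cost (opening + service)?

For any fixed open set, each retail store goes to its cheapest open site; total = fixed + service.
{A, D}: #1→A 3·16=48, #2→A 7·16=112, #3→D 7·24=168. Service 328; fixed 73; total 401.
{B, D}: #1→D 5·16=80, #2→B 6·16=96, #3→D 7·24=168. Service 344; fixed 61; total 405.
{A, B, D}: #1→A 3·16=48, #2→B 6·16=96, #3→D 7·24=168. Service 312; fixed 101; total 413.
{A, B, C, D}: service 312 + fixed 123 = 435
(All 15 nonempty subsets were checked; A and D is lowest.)

Minimum total cost: 401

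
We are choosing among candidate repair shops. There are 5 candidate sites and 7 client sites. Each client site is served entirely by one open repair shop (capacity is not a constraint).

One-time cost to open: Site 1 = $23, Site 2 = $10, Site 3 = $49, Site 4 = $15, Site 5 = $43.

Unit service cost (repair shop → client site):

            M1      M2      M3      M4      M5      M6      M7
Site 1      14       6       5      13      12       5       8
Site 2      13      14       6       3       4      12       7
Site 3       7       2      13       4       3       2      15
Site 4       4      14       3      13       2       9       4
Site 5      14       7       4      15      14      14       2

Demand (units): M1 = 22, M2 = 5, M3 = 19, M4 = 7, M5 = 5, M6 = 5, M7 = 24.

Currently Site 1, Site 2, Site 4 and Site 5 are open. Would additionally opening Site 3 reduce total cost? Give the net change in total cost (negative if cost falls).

Current service cost with {Site 1, Site 2, Site 4, Site 5}: 279.
Adding Site 3: each client site re-picks its cheapest; new service cost 244, saving 35.
Extra fixed cost: 49. Net change = 49 − 35 = 14.
(Totals: 370 → 384.)

No — net change +14 (cost rises by 14).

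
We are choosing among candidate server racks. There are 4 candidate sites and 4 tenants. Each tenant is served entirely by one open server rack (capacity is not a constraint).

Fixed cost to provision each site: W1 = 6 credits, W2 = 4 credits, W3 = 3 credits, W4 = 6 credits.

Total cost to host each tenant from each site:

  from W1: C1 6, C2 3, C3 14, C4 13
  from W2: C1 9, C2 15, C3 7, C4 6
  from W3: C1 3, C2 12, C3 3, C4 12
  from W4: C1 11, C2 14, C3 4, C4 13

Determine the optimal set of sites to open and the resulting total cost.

Open W1, W2 and W3; minimum total cost 28.

For any fixed open set, each tenant goes to its cheapest open site; total = fixed + service.
{W1, W2, W3}: C1→W3 3, C2→W1 3, C3→W3 3, C4→W2 6. Service 15; fixed 13; total 28.
{W1, W3}: service 21 + fixed 9 = 30
{W2, W3}: C1→W3 3, C2→W3 12, C3→W3 3, C4→W2 6. Service 24; fixed 7; total 31.
{W1, W2, W3, W4}: service 15 + fixed 19 = 34
(All 15 nonempty subsets were checked; W1, W2 and W3 is lowest.)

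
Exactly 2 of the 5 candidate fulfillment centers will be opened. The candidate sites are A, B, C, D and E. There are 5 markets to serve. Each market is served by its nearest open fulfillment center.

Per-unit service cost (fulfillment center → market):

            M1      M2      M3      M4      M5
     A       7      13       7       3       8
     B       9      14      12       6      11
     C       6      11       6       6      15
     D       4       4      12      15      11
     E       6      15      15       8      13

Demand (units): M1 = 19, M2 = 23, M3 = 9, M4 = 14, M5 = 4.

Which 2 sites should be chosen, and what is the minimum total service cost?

Choose A and D; total service cost 305.

With exactly 2 open, each market uses its cheapest among the chosen.
{A, D}: M1→D 4·19=76, M2→D 4·23=92, M3→A 7·9=63, M4→A 3·14=42, M5→A 8·4=32. Service cost 305.
{C, D}: service cost 350
{B, D}: service cost 404
Among all 10 size-2 choices, {A, D} is lowest.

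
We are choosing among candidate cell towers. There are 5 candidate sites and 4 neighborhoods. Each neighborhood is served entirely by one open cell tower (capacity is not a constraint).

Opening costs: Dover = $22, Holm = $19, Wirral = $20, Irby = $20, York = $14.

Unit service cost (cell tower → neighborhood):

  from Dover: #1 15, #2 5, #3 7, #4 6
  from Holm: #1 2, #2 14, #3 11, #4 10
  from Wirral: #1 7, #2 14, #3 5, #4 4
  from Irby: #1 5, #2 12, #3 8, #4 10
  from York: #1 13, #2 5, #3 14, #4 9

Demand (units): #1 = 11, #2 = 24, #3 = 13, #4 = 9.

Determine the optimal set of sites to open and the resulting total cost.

Open Holm, Wirral and York; minimum total cost 296.

For any fixed open set, each neighborhood goes to its cheapest open site; total = fixed + service.
{Holm, Wirral, York}: #1→Holm 2·11=22, #2→York 5·24=120, #3→Wirral 5·13=65, #4→Wirral 4·9=36. Service 243; fixed 53; total 296.
{Dover, Holm, Wirral}: #1→Holm 2·11=22, #2→Dover 5·24=120, #3→Wirral 5·13=65, #4→Wirral 4·9=36. Service 243; fixed 61; total 304.
{Holm, Wirral, Irby, York}: service 243 + fixed 73 = 316
{Dover, Holm, Wirral, Irby, York}: #1→Holm 2·11=22, #2→Dover 5·24=120, #3→Wirral 5·13=65, #4→Wirral 4·9=36. Service 243; fixed 95; total 338.
No other subset beats 296.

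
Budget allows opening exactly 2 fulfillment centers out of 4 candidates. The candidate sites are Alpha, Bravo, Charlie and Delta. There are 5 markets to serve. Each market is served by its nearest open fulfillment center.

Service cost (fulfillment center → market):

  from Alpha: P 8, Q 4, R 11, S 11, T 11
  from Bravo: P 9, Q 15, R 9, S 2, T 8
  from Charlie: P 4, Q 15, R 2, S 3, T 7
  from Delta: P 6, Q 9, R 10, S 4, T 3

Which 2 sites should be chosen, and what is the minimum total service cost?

With exactly 2 open, each market uses its cheapest among the chosen.
{Alpha, Charlie}: P→Charlie 4, Q→Alpha 4, R→Charlie 2, S→Charlie 3, T→Charlie 7. Service cost 20.
{Charlie, Delta}: service cost 21
{Alpha, Delta}: service cost 27
Among all 6 size-2 choices, {Alpha, Charlie} is lowest.

Choose Alpha and Charlie; total service cost 20.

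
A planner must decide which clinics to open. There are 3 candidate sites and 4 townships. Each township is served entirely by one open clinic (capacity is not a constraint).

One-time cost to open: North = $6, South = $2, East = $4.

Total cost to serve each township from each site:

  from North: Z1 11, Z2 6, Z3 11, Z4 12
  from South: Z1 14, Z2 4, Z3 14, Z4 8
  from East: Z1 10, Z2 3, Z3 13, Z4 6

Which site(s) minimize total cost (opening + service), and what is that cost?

Open East only; minimum total cost 36.

For any fixed open set, each township goes to its cheapest open site; total = fixed + service.
{East}: Z1→East 10, Z2→East 3, Z3→East 13, Z4→East 6. Service 32; fixed 4; total 36.
{South, East}: service 32 + fixed 6 = 38
{North, East}: Z1→East 10, Z2→East 3, Z3→North 11, Z4→East 6. Service 30; fixed 10; total 40.
{North, South, East}: service 30 + fixed 12 = 42
No other subset beats 36.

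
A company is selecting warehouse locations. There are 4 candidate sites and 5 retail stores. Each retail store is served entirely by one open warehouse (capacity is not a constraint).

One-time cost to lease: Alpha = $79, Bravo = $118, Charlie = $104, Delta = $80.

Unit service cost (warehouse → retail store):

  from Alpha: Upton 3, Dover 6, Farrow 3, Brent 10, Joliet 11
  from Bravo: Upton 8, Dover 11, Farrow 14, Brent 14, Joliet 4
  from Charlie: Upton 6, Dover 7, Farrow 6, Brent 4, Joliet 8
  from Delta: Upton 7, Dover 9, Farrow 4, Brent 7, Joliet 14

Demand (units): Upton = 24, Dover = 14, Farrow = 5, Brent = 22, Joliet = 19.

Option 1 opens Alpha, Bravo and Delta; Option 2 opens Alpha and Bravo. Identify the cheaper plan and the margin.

Option 1: {Alpha, Bravo, Delta}: Upton→Alpha 3·24=72, Dover→Alpha 6·14=84, Farrow→Alpha 3·5=15, Brent→Delta 7·22=154, Joliet→Bravo 4·19=76. Service 401; fixed 277; total 678.
Option 2: {Alpha, Bravo}: Upton→Alpha 3·24=72, Dover→Alpha 6·14=84, Farrow→Alpha 3·5=15, Brent→Alpha 10·22=220, Joliet→Bravo 4·19=76. Service 467; fixed 197; total 664.
Difference: |678 − 664| = 14.

Option 2 is cheaper by 14.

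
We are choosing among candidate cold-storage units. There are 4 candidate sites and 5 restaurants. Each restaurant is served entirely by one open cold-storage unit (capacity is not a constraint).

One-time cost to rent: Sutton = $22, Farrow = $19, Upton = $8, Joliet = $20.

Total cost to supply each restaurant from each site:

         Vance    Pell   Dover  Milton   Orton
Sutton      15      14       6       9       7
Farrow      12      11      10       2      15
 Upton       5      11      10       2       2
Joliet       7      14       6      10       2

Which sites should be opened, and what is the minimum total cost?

Open Upton only; minimum total cost 38.

For any fixed open set, each restaurant goes to its cheapest open site; total = fixed + service.
{Upton}: Vance→Upton 5, Pell→Upton 11, Dover→Upton 10, Milton→Upton 2, Orton→Upton 2. Service 30; fixed 8; total 38.
{Upton, Joliet}: Vance→Upton 5, Pell→Upton 11, Dover→Joliet 6, Milton→Upton 2, Orton→Upton 2. Service 26; fixed 28; total 54.
{Sutton, Upton}: Vance→Upton 5, Pell→Upton 11, Dover→Sutton 6, Milton→Upton 2, Orton→Upton 2. Service 26; fixed 30; total 56.
{Sutton, Farrow, Upton, Joliet}: service 26 + fixed 69 = 95
No other subset beats 38.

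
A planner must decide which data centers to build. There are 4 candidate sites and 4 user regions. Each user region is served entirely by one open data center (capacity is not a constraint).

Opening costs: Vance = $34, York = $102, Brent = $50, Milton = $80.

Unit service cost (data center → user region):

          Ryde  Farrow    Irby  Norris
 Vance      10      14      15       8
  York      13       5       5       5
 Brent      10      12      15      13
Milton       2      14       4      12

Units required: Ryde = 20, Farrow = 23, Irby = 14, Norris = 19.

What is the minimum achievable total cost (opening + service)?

For any fixed open set, each user region goes to its cheapest open site; total = fixed + service.
{York, Milton}: Ryde→Milton 2·20=40, Farrow→York 5·23=115, Irby→Milton 4·14=56, Norris→York 5·19=95. Service 306; fixed 182; total 488.
{Vance, York, Milton}: service 306 + fixed 216 = 522
{York, Brent, Milton}: Ryde→Milton 2·20=40, Farrow→York 5·23=115, Irby→Milton 4·14=56, Norris→York 5·19=95. Service 306; fixed 232; total 538.
{Vance, York, Brent, Milton}: service 306 + fixed 266 = 572
No other subset beats 488.

Minimum total cost: 488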